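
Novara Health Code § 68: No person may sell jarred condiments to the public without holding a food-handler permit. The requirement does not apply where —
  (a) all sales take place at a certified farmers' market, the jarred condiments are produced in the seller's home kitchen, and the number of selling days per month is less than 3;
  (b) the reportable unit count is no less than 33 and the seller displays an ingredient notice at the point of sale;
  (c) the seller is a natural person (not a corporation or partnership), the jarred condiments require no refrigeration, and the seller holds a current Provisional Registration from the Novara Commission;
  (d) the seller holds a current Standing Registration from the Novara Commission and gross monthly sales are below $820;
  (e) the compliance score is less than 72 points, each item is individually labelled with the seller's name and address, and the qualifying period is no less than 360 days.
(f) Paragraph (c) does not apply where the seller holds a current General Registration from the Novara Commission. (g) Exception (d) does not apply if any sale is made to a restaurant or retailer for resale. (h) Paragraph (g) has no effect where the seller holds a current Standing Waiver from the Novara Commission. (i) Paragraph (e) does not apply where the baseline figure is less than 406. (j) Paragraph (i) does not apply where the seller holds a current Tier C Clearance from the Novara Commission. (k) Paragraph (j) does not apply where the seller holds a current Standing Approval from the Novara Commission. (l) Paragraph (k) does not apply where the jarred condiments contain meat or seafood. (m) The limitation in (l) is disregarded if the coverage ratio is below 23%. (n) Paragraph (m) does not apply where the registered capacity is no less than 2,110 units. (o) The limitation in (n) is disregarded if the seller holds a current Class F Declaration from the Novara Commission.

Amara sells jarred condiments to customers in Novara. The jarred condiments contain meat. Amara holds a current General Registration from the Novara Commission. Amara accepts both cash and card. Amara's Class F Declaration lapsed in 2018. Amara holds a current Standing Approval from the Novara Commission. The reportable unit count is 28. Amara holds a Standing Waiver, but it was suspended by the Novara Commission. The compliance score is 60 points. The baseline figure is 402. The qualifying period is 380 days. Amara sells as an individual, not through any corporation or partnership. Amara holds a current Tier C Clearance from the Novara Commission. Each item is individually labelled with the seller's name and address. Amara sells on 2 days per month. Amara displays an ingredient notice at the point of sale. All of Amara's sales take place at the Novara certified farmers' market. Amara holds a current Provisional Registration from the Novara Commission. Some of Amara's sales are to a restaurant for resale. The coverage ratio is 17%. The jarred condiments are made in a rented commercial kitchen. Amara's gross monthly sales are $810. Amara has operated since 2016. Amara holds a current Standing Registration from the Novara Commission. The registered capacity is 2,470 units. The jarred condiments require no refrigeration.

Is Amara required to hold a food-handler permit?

No — exception (e) applies; Amara is not required to hold a food-handler permit.

Exception (a) fails — the jarred condiments are made in a commercial kitchen, not a home kitchen.
Exception (b) requires that the reportable unit count is no less than 33; but the reportable unit count is 28, short of 33, so (b) is unavailable.
All of (c)'s requirements are met (the seller is a natural person; the jarred condiments are shelf-stable; a current Provisional Registration is held). But applying paragraph (f): (f) operates against (c): a current General Registration is held. Exception (c) does not apply.
All of (d)'s requirements are met (a current Standing Registration is held; gross monthly sales are $810, below the $820 limit). But applying paragraphs (g)–(h): (g) is engaged — some sales are to a restaurant for resale. (h) does not operate here (the Standing Waiver is not current), so (g) stands. (d) is therefore removed.
Exception (e) is satisfied on its face — the compliance score is 60 points, less than the 72 points limit; items are individually labelled; the qualifying period is 380 days, meeting the 360 days threshold. As to paragraphs (i)–(o): (i) would limit (e) — the baseline figure is 402, less than the 406 limit — but (j) sets (i) aside: (j) operates against (i): a current Tier C Clearance is held. (k) would limit (j) — a current Standing Approval is held — but (l) sets (k) aside: (l) operates against (k): the jarred condiments contain meat. (m) applies (the coverage ratio is 17%, below the 23% limit), but is itself disapplied by (n): (n) operates against (m): the registered capacity is 2,470 units, meeting the 2,110 units threshold. (o), which would lift (n), is not triggered — the Class F Declaration is not current. Exception (e) stands.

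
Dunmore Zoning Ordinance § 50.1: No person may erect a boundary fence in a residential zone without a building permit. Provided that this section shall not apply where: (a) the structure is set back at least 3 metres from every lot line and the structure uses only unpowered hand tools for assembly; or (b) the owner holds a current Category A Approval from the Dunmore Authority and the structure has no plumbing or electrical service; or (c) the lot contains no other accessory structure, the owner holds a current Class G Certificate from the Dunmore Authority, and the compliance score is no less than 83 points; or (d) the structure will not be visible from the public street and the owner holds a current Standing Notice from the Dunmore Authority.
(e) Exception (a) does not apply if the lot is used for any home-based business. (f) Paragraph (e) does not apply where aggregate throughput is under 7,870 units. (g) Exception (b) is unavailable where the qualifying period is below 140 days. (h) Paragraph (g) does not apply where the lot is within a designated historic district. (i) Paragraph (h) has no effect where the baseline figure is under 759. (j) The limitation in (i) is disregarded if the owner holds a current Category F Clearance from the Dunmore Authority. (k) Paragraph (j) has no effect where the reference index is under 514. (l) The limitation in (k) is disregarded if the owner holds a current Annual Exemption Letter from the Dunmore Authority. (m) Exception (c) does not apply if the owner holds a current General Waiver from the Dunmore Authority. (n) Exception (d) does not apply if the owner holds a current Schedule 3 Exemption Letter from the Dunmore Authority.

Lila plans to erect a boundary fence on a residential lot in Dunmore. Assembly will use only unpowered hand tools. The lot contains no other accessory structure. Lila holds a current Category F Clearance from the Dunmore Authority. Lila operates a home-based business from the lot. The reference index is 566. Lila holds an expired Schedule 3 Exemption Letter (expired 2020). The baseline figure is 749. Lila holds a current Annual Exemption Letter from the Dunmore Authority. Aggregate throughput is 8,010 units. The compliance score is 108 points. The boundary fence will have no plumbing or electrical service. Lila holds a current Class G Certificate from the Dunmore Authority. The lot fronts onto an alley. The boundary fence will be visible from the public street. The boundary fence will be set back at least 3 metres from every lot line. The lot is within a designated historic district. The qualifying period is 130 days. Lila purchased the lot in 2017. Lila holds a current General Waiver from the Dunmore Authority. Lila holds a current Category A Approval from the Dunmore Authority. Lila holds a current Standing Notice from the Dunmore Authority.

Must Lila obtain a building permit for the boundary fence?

No — exception (b) applies; Lila does not need a building permit.

All of (a)'s requirements are met (the setback is at least 3 m on every side; assembly uses only hand tools). But: (e) operates against (a): a home-based business operates on the lot. (f) is not triggered (aggregate throughput is 8,010 units, not under 7,870 units), so (e) stands. So (a) is unavailable.
Exception (b)'s conditions are all satisfied: a current Category A Approval is held; there is no plumbing or electrical service. As to paragraphs (g)–(l): (g) is triggered (the qualifying period is 130 days, below the 140 days limit), but is displaced by (h): (h) operates — the lot is in a historic district. (i) applies (the baseline figure is 749, under the 759 limit), but is displaced by (j): (j) operates against (i): a current Category F Clearance is held. (k) is not triggered (the reference index is 566, not under 514), so (j) stands. (b) remains available.
Exception (c) is satisfied on its face — the lot has no other accessory structure; a current Class G Certificate is held; the compliance score is 108 points, meeting the 83 points threshold. Turning to paragraph (m): (m) operates — a current General Waiver is held. (c) is therefore removed.
Exception (d) does not apply: the structure will be visible from the street.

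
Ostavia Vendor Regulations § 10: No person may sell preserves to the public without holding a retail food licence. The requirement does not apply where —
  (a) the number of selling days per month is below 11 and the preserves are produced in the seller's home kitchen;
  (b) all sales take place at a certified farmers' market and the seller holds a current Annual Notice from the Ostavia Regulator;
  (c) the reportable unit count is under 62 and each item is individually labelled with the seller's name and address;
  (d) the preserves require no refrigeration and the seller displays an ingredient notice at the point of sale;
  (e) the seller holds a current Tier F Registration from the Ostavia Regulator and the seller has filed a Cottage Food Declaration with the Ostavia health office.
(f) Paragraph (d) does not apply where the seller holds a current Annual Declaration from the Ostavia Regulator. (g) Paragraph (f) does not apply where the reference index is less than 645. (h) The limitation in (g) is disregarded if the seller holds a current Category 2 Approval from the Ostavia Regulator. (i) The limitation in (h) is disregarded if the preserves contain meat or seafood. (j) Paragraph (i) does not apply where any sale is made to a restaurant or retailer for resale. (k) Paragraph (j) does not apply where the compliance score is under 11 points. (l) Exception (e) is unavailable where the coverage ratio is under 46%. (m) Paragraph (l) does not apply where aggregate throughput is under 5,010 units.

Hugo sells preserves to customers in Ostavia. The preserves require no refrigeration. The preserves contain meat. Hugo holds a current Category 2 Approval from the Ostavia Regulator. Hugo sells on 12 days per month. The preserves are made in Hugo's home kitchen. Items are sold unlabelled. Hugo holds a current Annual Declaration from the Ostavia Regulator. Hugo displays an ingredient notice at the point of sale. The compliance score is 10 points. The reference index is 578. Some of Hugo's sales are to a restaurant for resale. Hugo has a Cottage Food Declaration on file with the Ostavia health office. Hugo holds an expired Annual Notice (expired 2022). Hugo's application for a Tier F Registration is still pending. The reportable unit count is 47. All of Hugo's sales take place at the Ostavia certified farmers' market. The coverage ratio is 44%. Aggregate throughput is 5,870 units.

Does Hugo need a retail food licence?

No — exception (d) applies; Hugo is not required to hold a retail food licence.

Exception (a) requires that the number of selling days per month is below 11; but the number of selling days per month is 12, not below 11, so (a) is unavailable.
Exception (b) does not apply: no current Annual Notice is held.
Exception (c) fails — items are sold unlabelled.
Exception (d) is satisfied on its face — the preserves are shelf-stable; an ingredient notice is displayed. Considering the limiting provisions: (f) is triggered (a current Annual Declaration is held), but yields to (g): (g) applies — the reference index is 578, less than the 645 limit. (h) would limit (g) — a current Category 2 Approval is held — but (i) sets (h) aside: (i) operates against (h): the preserves contain meat. (j) is engaged (some sales are to a restaurant for resale), but is displaced by (k): (k) operates against (j): the compliance score is 10 points, under the 11 points limit. So (d) applies.
Exception (e) requires that the seller holds a current Tier F Registration from the Ostavia Regulator; but the Tier F Registration is not current, so (e) is unavailable.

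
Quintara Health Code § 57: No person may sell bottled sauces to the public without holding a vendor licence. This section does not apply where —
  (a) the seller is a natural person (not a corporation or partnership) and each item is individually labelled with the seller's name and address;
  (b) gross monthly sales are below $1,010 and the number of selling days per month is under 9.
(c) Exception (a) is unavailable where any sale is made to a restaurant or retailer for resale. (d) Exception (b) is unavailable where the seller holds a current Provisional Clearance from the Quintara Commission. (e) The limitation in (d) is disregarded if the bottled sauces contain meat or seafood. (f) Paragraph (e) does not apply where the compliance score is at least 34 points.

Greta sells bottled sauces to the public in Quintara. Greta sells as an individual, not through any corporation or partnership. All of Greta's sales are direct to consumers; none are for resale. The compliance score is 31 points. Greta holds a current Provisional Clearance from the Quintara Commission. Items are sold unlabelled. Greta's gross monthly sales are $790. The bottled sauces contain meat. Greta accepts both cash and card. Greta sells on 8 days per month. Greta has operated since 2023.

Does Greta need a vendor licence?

Exception (a) fails — items are sold unlabelled.
All of (b)'s requirements are met (gross monthly sales are $790, below the $1,010 limit; the number of selling days per month is 8, under the 9 limit). Applying paragraphs (d)–(f): (d) is engaged (a current Provisional Clearance is held), but yields to (e): (e) operates against (d): the bottled sauces contain meat. (f), which would lift (e), is not engaged — the compliance score is 31 points, short of 34 points. (b) remains available.

No — exception (b) applies; Greta is not required to hold a vendor licence.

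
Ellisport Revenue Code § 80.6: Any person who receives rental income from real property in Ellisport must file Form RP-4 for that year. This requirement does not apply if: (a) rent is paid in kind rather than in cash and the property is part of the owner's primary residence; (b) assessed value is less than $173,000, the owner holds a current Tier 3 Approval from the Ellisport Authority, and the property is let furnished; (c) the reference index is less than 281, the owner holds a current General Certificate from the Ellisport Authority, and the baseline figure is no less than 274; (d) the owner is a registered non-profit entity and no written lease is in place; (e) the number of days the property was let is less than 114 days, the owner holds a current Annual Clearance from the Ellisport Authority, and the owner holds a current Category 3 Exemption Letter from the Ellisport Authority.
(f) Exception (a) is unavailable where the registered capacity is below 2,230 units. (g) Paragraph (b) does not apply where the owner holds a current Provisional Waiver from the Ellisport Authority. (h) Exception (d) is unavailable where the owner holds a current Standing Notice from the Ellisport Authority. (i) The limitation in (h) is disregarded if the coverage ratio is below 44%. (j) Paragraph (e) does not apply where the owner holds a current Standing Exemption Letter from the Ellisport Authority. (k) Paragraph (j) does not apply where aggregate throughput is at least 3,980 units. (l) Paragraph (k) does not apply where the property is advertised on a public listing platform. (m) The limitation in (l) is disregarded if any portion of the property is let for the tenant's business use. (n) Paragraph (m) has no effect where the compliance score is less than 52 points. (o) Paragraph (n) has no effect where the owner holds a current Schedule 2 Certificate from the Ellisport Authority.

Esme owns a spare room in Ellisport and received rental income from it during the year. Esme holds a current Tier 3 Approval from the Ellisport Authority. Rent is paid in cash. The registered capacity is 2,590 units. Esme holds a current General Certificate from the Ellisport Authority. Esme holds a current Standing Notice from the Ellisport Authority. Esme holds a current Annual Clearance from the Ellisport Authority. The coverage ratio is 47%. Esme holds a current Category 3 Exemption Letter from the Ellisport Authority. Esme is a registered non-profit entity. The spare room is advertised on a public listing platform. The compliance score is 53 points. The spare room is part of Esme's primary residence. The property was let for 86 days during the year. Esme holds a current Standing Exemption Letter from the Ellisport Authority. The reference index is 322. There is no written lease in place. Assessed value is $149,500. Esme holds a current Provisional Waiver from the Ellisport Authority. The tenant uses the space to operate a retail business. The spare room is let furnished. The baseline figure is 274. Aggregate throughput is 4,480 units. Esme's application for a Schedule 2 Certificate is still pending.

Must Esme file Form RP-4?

No — exception (e) applies; Esme is not required to file Form RP-4.

Exception (a) does not apply: rent is paid in cash.
Exception (b): assessed value is $149,500, less than the $173,000 limit; a current Tier 3 Approval is held; the property is let furnished — every condition holds. Turning to paragraph (g): (g) operates against (b): a current Provisional Waiver is held. Exception (b) does not apply.
Exception (c) fails — the reference index is 322, not less than 281.
Exception (d): Esme is a registered non-profit; there is no written lease — every condition holds. However, paragraphs (h)–(i) must be considered: (h) operates against (d): a current Standing Notice is held. (i), which would lift (h), is not triggered — the coverage ratio is 47%, not below 44%. Exception (d) does not apply.
Exception (e)'s conditions are all satisfied: the number of days the property was let is 86 days, less than the 114 days limit; a current Annual Clearance is held; a current Category 3 Exemption Letter is held. Under paragraphs (j)–(o): (j) is engaged (a current Standing Exemption Letter is held), but is set aside by (k): (k) applies — aggregate throughput is 4,480 units, meeting the 3,980 units threshold. (l) would limit (k) — the property is publicly advertised — but (m) sets (l) aside: (m) applies — the space is let for business use. (n), which would lift (m), is not engaged — the compliance score is 53 points, not less than 52 points. So (e) applies.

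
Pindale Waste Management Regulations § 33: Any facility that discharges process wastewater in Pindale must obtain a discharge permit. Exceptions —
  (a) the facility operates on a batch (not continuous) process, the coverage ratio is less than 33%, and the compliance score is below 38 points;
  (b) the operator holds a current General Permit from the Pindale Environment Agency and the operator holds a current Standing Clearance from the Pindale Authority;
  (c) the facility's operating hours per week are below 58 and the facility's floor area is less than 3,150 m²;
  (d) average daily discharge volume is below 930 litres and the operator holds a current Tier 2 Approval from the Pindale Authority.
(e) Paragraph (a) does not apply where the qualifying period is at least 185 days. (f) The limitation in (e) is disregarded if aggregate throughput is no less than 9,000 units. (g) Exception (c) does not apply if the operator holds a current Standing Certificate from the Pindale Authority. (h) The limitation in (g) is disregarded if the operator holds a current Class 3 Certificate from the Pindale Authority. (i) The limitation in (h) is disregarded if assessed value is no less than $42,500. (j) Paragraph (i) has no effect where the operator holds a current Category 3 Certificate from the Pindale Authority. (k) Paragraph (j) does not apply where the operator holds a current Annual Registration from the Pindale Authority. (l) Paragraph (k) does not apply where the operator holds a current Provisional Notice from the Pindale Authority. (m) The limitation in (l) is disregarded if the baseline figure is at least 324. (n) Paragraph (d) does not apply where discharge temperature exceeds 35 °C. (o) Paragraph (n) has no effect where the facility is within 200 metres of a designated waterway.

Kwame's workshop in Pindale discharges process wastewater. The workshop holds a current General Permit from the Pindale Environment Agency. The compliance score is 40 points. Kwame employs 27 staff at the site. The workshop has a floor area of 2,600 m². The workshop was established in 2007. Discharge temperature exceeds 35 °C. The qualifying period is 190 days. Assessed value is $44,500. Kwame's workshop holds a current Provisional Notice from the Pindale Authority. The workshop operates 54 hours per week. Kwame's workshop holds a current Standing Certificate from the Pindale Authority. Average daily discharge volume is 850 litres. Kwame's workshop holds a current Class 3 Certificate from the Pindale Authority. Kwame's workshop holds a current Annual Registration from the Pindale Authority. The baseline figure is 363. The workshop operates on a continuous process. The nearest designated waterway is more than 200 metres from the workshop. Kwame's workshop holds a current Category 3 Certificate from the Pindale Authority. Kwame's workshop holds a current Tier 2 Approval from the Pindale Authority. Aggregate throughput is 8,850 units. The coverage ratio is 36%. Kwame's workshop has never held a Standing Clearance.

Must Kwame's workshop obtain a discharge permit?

Yes — Kwame's workshop must obtain a discharge permit.

Exception (a) does not apply: the facility operates on a continuous process.
Exception (b) does not apply: no current Standing Clearance is held.
Exception (c) is satisfied on its face — the facility's operating hours per week are 54, below the 58 limit; the facility's floor area is 2,600 m², less than the 3,150 m² limit. However, paragraphs (g)–(m) must be considered: (g) operates against (c): a current Standing Certificate is held. (h) would limit (g) — a current Class 3 Certificate is held — but (i) sets (h) aside: (i) operates against (h): assessed value is $44,500, meeting the $42,500 threshold. (j) applies (a current Category 3 Certificate is held), but yields to (k): (k) operates against (j): a current Annual Registration is held. (l) is engaged (a current Provisional Notice is held), but is set aside by (m): (m) operates against (l): the baseline figure is 363, meeting the 324 threshold. So (c) is unavailable.
Exception (d) is satisfied on its face — average daily discharge volume is 850 litres, below the 930 litres limit; a current Tier 2 Approval is held. Turning to paragraphs (n)–(o): (n) applies — discharge temperature exceeds 35 °C. (o) is not triggered (the workshop is more than 200 m from any designated waterway), so (n) stands. So (d) is unavailable.
Every exception is unavailable, so the rule governs.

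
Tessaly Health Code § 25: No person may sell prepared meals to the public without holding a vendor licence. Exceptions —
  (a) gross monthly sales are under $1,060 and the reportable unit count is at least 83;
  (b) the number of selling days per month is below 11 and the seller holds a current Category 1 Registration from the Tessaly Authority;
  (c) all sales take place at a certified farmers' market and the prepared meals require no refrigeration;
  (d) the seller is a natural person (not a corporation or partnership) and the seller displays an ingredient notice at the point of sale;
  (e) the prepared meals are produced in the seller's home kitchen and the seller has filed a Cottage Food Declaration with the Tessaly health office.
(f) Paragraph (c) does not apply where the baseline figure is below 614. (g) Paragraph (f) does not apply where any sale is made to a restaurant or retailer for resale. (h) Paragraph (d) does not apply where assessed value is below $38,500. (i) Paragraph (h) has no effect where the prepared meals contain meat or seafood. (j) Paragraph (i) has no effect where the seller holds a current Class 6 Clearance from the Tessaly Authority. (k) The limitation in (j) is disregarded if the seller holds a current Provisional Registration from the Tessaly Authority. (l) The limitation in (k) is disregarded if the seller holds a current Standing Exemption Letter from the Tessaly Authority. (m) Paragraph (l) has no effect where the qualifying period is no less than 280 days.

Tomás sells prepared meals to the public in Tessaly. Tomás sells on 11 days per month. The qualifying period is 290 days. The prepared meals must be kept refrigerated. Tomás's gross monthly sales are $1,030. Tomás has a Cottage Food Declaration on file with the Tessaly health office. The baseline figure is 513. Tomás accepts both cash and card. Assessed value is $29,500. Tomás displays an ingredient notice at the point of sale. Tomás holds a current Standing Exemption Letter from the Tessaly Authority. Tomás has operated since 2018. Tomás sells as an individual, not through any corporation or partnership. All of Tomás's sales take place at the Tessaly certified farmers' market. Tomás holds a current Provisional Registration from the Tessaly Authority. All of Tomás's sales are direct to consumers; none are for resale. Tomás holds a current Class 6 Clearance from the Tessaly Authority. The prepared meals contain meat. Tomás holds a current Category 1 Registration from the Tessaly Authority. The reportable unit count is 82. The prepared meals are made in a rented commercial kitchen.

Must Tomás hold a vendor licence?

No — exception (d) applies; Tomás is not required to hold a vendor licence.

Exception (a) fails — the reportable unit count is 82, short of 83.
Exception (b) fails — the number of selling days per month is 11, not below 11.
Exception (c) fails — the prepared meals require refrigeration.
Exception (d) is satisfied on its face — the seller is a natural person; an ingredient notice is displayed. As to paragraphs (h)–(m): (h) operates (assessed value is $29,500, below the $38,500 limit), but is overridden by (i): (i) is engaged — the prepared meals contain meat. (j) is engaged (a current Class 6 Clearance is held), but yields to (k): (k) is engaged — a current Provisional Registration is held. (l) is triggered (a current Standing Exemption Letter is held), but is overridden by (m): (m) applies — the qualifying period is 290 days, meeting the 280 days threshold. Exception (d) stands.
Exception (e) does not apply: the prepared meals are made in a commercial kitchen, not a home kitchen.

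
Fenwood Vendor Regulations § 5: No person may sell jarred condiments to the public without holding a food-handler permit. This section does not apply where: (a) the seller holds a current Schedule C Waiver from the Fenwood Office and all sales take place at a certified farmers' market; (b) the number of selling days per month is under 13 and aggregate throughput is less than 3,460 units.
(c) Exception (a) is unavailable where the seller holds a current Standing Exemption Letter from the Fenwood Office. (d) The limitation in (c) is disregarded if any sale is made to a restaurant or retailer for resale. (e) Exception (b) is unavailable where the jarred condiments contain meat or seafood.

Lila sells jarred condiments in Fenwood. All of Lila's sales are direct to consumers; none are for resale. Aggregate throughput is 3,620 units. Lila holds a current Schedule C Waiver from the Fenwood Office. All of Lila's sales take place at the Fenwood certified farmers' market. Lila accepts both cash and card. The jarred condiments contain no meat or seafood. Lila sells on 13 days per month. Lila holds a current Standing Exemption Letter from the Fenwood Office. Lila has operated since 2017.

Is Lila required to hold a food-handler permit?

Exception (a)'s conditions are all satisfied: a current Schedule C Waiver is held; all sales are at a certified farmers' market. But applying paragraphs (c)–(d): (c) operates against (a): a current Standing Exemption Letter is held. (d), which would lift (c), does not operate here — no sales are for resale. Exception (a) does not apply.
Exception (b) requires that the number of selling days per month is under 13; but the number of selling days per month is 13, not under 13, so (b) is unavailable.
No exception is made out. Lila falls within the general rule.

Yes — Lila must hold a food-handler permit.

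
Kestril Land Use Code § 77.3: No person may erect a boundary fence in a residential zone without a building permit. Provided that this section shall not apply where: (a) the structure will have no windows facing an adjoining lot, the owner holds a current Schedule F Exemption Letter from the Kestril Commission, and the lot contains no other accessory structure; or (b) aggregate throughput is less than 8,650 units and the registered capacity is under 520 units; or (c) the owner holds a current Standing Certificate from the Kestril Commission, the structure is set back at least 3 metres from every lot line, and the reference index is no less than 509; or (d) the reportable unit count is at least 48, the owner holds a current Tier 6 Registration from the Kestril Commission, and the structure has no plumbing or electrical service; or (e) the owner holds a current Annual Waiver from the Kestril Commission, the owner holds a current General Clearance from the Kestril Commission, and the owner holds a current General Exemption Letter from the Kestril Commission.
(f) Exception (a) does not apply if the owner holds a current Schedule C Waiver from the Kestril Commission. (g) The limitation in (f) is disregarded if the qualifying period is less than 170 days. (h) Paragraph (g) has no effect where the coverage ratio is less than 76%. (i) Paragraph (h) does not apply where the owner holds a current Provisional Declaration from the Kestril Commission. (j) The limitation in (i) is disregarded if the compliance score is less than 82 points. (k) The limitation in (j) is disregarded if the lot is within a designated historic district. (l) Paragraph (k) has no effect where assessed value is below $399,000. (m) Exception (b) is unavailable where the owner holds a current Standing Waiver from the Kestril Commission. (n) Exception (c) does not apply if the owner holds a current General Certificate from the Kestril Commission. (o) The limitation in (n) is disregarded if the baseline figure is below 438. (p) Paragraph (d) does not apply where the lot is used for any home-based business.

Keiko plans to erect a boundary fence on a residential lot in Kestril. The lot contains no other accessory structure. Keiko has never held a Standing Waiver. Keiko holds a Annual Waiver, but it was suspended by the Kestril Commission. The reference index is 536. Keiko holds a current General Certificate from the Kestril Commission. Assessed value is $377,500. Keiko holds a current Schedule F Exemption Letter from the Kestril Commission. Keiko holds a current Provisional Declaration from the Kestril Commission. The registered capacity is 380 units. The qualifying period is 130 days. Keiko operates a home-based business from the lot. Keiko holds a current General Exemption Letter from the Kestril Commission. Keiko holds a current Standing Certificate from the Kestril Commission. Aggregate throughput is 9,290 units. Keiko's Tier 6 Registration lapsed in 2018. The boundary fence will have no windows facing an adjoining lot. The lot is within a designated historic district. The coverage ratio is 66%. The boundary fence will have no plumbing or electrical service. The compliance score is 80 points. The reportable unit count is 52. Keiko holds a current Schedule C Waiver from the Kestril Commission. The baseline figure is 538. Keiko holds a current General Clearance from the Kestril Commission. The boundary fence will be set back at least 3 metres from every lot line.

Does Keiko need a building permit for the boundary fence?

Yes — Keiko must obtain a building permit.

All of (a)'s requirements are met (no windows face an adjoining lot; a current Schedule F Exemption Letter is held; the lot has no other accessory structure). However, paragraphs (f)–(l) must be considered: (f) operates against (a): a current Schedule C Waiver is held. (g) would limit (f) — the qualifying period is 130 days, less than the 170 days limit — but (h) sets (g) aside: (h) operates against (g): the coverage ratio is 66%, less than the 76% limit. (i) would limit (h) — a current Provisional Declaration is held — but (j) sets (i) aside: (j) is triggered — the compliance score is 80 points, less than the 82 points limit. (k) would limit (j) — the lot is in a historic district — but (l) sets (k) aside: (l) operates against (k): assessed value is $377,500, below the $399,000 limit. So (a) is unavailable.
Exception (b) fails — aggregate throughput is 9,290 units, not less than 8,650 units.
Exception (c): a current Standing Certificate is held; the setback is at least 3 m on every side; the reference index is 536, meeting the 509 threshold — every condition holds. But: (n) applies — a current General Certificate is held. (o) is inapplicable (the baseline figure is 538, not below 438), so (n) stands. Exception (c) does not apply.
Exception (d) fails — there is no Tier 6 Registration in force.
Exception (e) fails — the Annual Waiver is not current.
No exception is made out. Keiko falls within the general rule.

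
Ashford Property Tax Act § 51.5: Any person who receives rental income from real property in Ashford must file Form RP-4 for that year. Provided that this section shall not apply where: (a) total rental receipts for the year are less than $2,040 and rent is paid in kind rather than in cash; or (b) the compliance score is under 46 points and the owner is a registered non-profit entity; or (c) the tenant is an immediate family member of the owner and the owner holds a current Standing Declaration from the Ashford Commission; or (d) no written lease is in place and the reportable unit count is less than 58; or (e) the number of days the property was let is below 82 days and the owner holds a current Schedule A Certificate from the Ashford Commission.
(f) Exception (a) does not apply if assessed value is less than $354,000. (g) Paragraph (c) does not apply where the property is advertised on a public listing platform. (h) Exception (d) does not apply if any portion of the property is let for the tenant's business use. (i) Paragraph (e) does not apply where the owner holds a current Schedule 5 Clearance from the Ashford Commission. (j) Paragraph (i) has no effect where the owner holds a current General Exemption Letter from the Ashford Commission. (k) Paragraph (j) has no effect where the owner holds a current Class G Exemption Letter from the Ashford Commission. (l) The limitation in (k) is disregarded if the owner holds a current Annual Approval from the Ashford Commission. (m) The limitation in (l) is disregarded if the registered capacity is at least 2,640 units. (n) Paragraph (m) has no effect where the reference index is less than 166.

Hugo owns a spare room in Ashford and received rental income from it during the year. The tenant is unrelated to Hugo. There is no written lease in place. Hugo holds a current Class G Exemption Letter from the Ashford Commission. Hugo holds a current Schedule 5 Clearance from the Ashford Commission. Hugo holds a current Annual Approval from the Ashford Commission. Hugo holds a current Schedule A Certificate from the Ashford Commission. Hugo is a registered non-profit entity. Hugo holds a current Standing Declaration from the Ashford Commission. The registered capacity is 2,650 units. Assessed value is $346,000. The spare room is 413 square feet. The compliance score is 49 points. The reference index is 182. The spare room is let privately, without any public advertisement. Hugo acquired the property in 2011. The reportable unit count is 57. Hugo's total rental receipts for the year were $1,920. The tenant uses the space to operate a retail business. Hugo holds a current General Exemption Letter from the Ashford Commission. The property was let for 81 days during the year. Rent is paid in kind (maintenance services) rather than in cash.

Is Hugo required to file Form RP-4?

All of (a)'s requirements are met (total rental receipts for the year are $1,920, less than the $2,040 limit; rent is paid in kind). But applying paragraph (f): (f) operates against (a): assessed value is $346,000, less than the $354,000 limit. Exception (a) does not apply.
Exception (b) fails — the compliance score is 49 points, not under 46 points.
Exception (c) does not apply: the tenant is unrelated to the owner.
Exception (d) is satisfied on its face — there is no written lease; the reportable unit count is 57, less than the 58 limit. However, paragraph (h) must be considered: (h) operates against (d): the space is let for business use. (d) is therefore removed.
Exception (e) is satisfied on its face — the number of days the property was let is 81 days, below the 82 days limit; a current Schedule A Certificate is held. Turning to paragraphs (i)–(n): (i) applies — a current Schedule 5 Clearance is held. (j) would limit (i) — a current General Exemption Letter is held — but (k) sets (j) aside: (k) operates against (j): a current Class G Exemption Letter is held. (l) operates (a current Annual Approval is held), but yields to (m): (m) is engaged — the registered capacity is 2,650 units, meeting the 2,640 units threshold. (n), which would lift (m), does not operate here — the reference index is 182, not less than 166. (e) is therefore removed.
No exception is made out. Hugo falls within the general rule.

Yes — Hugo must file Form RP-4.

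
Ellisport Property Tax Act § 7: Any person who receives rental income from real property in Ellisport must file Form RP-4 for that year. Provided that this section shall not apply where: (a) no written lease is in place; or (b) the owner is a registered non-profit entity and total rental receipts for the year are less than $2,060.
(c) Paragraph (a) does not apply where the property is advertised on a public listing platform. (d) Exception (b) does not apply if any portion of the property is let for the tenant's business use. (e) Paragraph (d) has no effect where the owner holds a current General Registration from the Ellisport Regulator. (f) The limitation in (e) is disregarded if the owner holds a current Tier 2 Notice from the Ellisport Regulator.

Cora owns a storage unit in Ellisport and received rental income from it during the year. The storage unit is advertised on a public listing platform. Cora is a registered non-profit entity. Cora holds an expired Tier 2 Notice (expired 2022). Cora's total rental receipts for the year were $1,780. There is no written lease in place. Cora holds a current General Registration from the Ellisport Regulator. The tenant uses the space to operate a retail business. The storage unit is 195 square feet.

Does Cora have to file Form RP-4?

No — exception (b) applies; Cora is not required to file Form RP-4.

Exception (a): there is no written lease — every condition holds. But: (c) operates — the property is publicly advertised. (a) is therefore removed.
Exception (b): Cora is a registered non-profit; total rental receipts for the year are $1,780, less than the $2,060 limit — every condition holds. As to paragraphs (d)–(f): (d) would limit (b) — the space is let for business use — but (e) sets (d) aside: (e) is engaged — a current General Registration is held. (f), which would lift (e), does not operate here — there is no Tier 2 Notice in force. So (b) applies.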